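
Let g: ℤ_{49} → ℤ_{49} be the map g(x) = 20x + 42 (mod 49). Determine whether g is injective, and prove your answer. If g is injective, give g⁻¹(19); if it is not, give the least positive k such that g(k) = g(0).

16

Suppose g(u) = g(v) in ℤ_{49}. Then 20u + 42 ≡ 20v + 42 (mod 49), so 20(u − v) ≡ 0 (mod 49).
Since gcd(20, 49) = 1, 20 is invertible modulo 49, hence u − v ≡ 0 (mod 49), i.e. u = v.
Hence g is injective.
We now compute 20⁻¹ mod 49 explicitly. Euclid's algorithm: 49 = 2·20 + 9, 20 = 2·9 + 2, 9 = 4·2 + 1; back-substituting gives 1 = 27·20 − 11·49, so 20⁻¹ ≡ 27 (mod 49).
Since g is injective, we compute g⁻¹(19): solve 20x + 42 ≡ 19 (mod 49), i.e. 20x ≡ 26 (mod 49).
Multiplying by 20⁻¹ = 27 gives x ≡ 27·26 = 702 = 14·49 + 16 ≡ 16 (mod 49).
Check: g(16) = 20·16 + 42 = 362 = 7·49 + 19 ≡ 19 (mod 49).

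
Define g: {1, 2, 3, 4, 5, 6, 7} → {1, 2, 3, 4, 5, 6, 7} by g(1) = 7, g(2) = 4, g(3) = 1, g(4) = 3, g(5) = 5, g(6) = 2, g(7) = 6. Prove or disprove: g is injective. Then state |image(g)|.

7

The values g(1), …, g(7) are 7, 4, 1, 3, 5, 2, 6 — all distinct.
So g(s) = g(t) only when s = t, and g is injective.
The image of g is {1, 2, 3, 4, 5, 6, 7}, which has 7 elements.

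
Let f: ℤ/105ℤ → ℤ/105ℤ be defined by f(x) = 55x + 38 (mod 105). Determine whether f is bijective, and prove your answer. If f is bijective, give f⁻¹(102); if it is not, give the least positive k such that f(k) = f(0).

We have gcd(55, 105) = 5 > 1. Taking a = 0 and b = 21: f(0) = 38 and f(21) = 55·21 + 38 = 1193 ≡ 38 (mod 105).
So f(0) = f(21) while 0 ≠ 21, thus f is not injective, hence not bijective.
Since f is not bijective, we find the least positive k with f(k) = f(0): this means 55k ≡ 0 (mod 105), i.e. 105 ∣ 55k. Since gcd(55, 105) = 5, dividing through by 5 this holds exactly when 21 ∣ 11k, and as gcd(11, 21) = 1, exactly when 21 ∣ k.
The smallest positive such k is 21.

21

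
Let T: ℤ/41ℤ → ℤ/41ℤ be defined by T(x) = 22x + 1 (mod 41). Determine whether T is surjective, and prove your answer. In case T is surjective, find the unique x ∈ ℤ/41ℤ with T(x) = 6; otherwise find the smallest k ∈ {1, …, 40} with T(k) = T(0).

17

Since gcd(22, 41) = 1, 22 is invertible modulo 41. Euclid's algorithm: 41 = 1·22 + 19, 22 = 1·19 + 3, 19 = 6·3 + 1; back-substituting gives 1 = 28·22 − 15·41, so 22⁻¹ ≡ 28 (mod 41).
Then y ↦ 28(y − 1) is a two-sided inverse to T, so every y ∈ ℤ/41ℤ has a preimage.
Therefore T is surjective.
Since T is surjective, we find T⁻¹(6): we need 22x ≡ 6 − 1 ≡ 5 (mod 41). Using 22⁻¹ = 28: x ≡ 28·5 = 140 = 3·41 + 17, so x = 17.
Check: T(17) = 22·17 + 1 = 375 = 9·41 + 6 ≡ 6 (mod 41).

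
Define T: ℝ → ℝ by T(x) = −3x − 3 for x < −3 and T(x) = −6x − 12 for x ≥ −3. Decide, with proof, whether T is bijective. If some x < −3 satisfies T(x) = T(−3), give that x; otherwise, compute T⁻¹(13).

-16/3

Both pieces are strictly decreasing (slopes −3 and −6), so each is injective on its own interval.
The left piece maps (−∞, −3) onto (6, ∞); the right piece maps [−3, ∞) onto (−∞, 6].
Since 6 = 6, the images partition ℝ: T is injective and surjective, hence bijective.
Because the two images are disjoint, no x < −3 has T(x) = T(−3), so we compute T⁻¹(13): 13 lies in (6, ∞), so solve −3x − 3 = 13: x = (13 + 3)/(−3) = −16/3.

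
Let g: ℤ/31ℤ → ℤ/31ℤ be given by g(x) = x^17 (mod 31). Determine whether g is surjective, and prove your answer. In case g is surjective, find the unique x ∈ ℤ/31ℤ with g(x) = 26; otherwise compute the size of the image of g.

6

Since 31 is prime, the nonzero elements of ℤ/31ℤ form a cyclic group of order 30.
As gcd(17, 30) = 1, raising to the 17th power is a bijection on this group: if x_1^17 ≡ x_2^17 then (x_1x_2^{−1})^17 = 1, and the only element of order dividing gcd(17, 30) = 1 is 1, so x_1 = x_2.
With g(0) = 0 this makes g injective on all of ℤ/31ℤ, hence bijective (finite equal-size domain and codomain). In particular g is surjective.
Since g is surjective, we find the preimage of 26. The inverse of x ↦ x^17 on (ℤ/31ℤ)^× is x ↦ x^23, because 17·23 = 391 = 13·30 + 1 ≡ 1 (mod 30) and x^{30} = 1 for x ≠ 0 (Fermat). So g⁻¹(26) = 26^23 mod 31.
Repeated squaring mod 31: 26^1 ≡ 26, 26^2 ≡ 26² = 676 ≡ 25, 26^4 ≡ 25² = 625 ≡ 5, 26^8 ≡ 5² = 25, 26^16 ≡ 25² = 625 ≡ 5. Since 23 = 16 + 4 + 2 + 1, 26^23 ≡ 5·5·25·26: 5·5 = 25, then 25·25 = 625 ≡ 5, then 5·26 = 130 ≡ 6. So 26^23 ≡ 6 (mod 31).
Hence g⁻¹(26) = 6.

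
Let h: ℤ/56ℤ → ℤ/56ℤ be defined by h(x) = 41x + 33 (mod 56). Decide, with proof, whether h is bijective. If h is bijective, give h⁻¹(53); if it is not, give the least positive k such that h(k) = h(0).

Recall that injectivity means: for all s, t in the domain, h(s) = h(t) implies s = t.
If h(s) = h(t), then 41s ≡ 41t (mod 56). Because gcd(41, 56) = 1, we may cancel 41 to get s ≡ t (mod 56).
We now compute 41⁻¹ mod 56 explicitly. Euclid's algorithm: 56 = 1·41 + 15, 41 = 2·15 + 11, 15 = 1·11 + 4, 11 = 2·4 + 3, 4 = 1·3 + 1; back-substituting gives 1 = 41·41 − 30·56, so 41⁻¹ ≡ 41 (mod 56).
Then y ↦ 41(y − 33) is a two-sided inverse to h, so every y ∈ ℤ/56ℤ has a preimage.
Hence h is bijective.
Since h is bijective, we find h⁻¹(53): we need 41x ≡ 53 − 33 ≡ 20 (mod 56). Using 41⁻¹ = 41: x ≡ 41·20 = 820 = 14·56 + 36, so x = 36.
Check: h(36) = 41·36 + 33 = 1509 = 26·56 + 53 ≡ 53 (mod 56).

36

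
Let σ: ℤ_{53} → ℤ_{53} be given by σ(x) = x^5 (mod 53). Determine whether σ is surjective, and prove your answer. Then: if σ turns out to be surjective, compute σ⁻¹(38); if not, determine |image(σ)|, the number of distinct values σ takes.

Since 53 is prime, the nonzero elements of ℤ_{53} form a cyclic group of order 52.
As gcd(5, 52) = 1, raising to the 5th power is a bijection on this group: if x_1^5 ≡ x_2^5 then (x_1x_2^{−1})^5 = 1, and the only element of order dividing gcd(5, 52) = 1 is 1, so x_1 = x_2.
With σ(0) = 0 this makes σ injective on all of ℤ_{53}, hence bijective (finite equal-size domain and codomain). In particular σ is surjective.
Since σ is surjective, we find the preimage of 38. The inverse of x ↦ x^5 on (ℤ_{53})^× is x ↦ x^21, because 5·21 = 105 = 2·52 + 1 ≡ 1 (mod 52) and x^{52} = 1 for x ≠ 0 (Fermat). So σ⁻¹(38) = 38^21 mod 53.
Repeated squaring mod 53: 38^1 ≡ 38, 38^2 ≡ 38² = 1444 ≡ 13, 38^4 ≡ 13² = 169 ≡ 10, 38^8 ≡ 10² = 100 ≡ 47, 38^16 ≡ 47² = 2209 ≡ 36. Since 21 = 16 + 4 + 1, 38^21 ≡ 36·10·38: 36·10 = 360 ≡ 42, then 42·38 = 1596 ≡ 6. So 38^21 ≡ 6 (mod 53).
Hence σ⁻¹(38) = 6.

6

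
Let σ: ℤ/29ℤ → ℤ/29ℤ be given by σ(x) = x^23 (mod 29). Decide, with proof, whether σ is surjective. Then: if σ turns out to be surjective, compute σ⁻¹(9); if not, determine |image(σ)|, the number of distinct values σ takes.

Since 29 is prime, the nonzero elements of ℤ/29ℤ form a cyclic group of order 28.
As gcd(23, 28) = 1, raising to the 23rd power is a bijection on this group: if a^23 ≡ b^23 then (ab^{−1})^23 = 1, and the only element of order dividing gcd(23, 28) = 1 is 1, so a = b.
With σ(0) = 0 this makes σ injective on all of ℤ/29ℤ, hence bijective (finite equal-size domain and codomain). In particular σ is surjective.
Since σ is surjective, we find the preimage of 9. The inverse of x ↦ x^23 on (ℤ/29ℤ)^× is x ↦ x^11, because 23·11 = 253 = 9·28 + 1 ≡ 1 (mod 28) and x^{28} = 1 for x ≠ 0 (Fermat). So σ⁻¹(9) = 9^11 mod 29.
Repeated squaring mod 29: 9^1 ≡ 9, 9^2 ≡ 9² = 81 ≡ 23, 9^4 ≡ 23² = 529 ≡ 7, 9^8 ≡ 7² = 49 ≡ 20. Since 11 = 8 + 2 + 1, 9^11 ≡ 20·23·9: 20·23 = 460 ≡ 25, then 25·9 = 225 ≡ 22. So 9^11 ≡ 22 (mod 29).
Hence σ⁻¹(9) = 22.

22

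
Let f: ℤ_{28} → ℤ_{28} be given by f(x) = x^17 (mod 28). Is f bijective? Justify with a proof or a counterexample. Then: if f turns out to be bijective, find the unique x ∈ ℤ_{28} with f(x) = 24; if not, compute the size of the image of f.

f(0) = 0^17 = 0.
f(14): Repeated squaring mod 28: 14^1 ≡ 14, 14^2 ≡ 14² = 196 ≡ 0, 14^4 ≡ 0² = 0, 14^8 ≡ 0² = 0, 14^16 ≡ 0² = 0. Since 17 = 16 + 1, 14^17 ≡ 0·14: 0·14 = 0. So 14^17 ≡ 0 (mod 28).
So f(0) = f(14) = 0 while 0 ≠ 14, therefore f is not injective, hence not bijective.
Since f is not bijective, we determine |image(f)|. Computing x^17 mod 28 for each x (by repeated squaring, reducing mod 28 at every step), the values f(0), f(1), …, f(27) are: 0, 1, 4, 19, 16, 17, 20, 7, 8, 25, 12, 23, 24, 13, 0, 15, 4, 5, 16, 3, 20, 21, 8, 11, 12, 9, 24, 27.
The distinct values are {0, 1, 3, 4, 5, 7, 8, 9, 11, 12, 13, 15, 16, 17, 19, 20, 21, 23, 24, 25, 27}; there are 21 of them.

21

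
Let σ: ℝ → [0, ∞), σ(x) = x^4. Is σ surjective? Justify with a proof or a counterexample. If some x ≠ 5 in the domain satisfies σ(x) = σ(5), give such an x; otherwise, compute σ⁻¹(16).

For any y ∈ [0, ∞), x = y^{1/4} ∈ ℝ satisfies x^4 = y, so σ is surjective.
For the follow-up, such an x exists: taking x = −5 ∈ ℝ gives σ(−5) = 625 = σ(5) with −5 ≠ 5.

-5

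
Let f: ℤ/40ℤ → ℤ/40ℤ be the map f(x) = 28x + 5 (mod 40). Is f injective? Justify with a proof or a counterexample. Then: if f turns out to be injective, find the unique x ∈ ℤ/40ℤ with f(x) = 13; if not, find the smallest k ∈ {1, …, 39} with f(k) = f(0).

We have gcd(28, 40) = 4 > 1. Taking u = 0 and v = 10: f(0) = 5 and f(10) = 28·10 + 5 = 285 ≡ 5 (mod 40).
So f(0) = f(10) while 0 ≠ 10, therefore f is not injective.
Since f is not injective, we find the least positive k with f(k) = f(0): this means 28k ≡ 0 (mod 40), i.e. 40 ∣ 28k. Since gcd(28, 40) = 4, dividing through by 4 this holds exactly when 10 ∣ 7k, and as gcd(7, 10) = 1, exactly when 10 ∣ k.
The smallest positive such k is 10.

10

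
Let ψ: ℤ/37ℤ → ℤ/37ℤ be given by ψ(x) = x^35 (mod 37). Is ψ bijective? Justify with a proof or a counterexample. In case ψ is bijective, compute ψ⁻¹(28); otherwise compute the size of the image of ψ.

4

Since 37 is prime, the nonzero elements of ℤ/37ℤ form a cyclic group of order 36.
As gcd(35, 36) = 1, raising to the 35th power is a bijection on this group: if x_1^35 ≡ x_2^35 then (x_1x_2^{−1})^35 = 1, and the only element of order dividing gcd(35, 36) = 1 is 1, so x_1 = x_2.
With ψ(0) = 0 this makes ψ injective on all of ℤ/37ℤ, hence bijective (finite equal-size domain and codomain). In particular ψ is bijective.
Since ψ is bijective, we find the preimage of 28. The inverse of x ↦ x^35 on (ℤ/37ℤ)^× is x ↦ x^35, because 35·35 = 1225 = 34·36 + 1 ≡ 1 (mod 36) and x^{36} = 1 for x ≠ 0 (Fermat). So ψ⁻¹(28) = 28^35 mod 37.
Repeated squaring mod 37: 28^1 ≡ 28, 28^2 ≡ 28² = 784 ≡ 7, 28^4 ≡ 7² = 49 ≡ 12, 28^8 ≡ 12² = 144 ≡ 33, 28^16 ≡ 33² = 1089 ≡ 16, 28^32 ≡ 16² = 256 ≡ 34. Since 35 = 32 + 2 + 1, 28^35 ≡ 34·7·28: 34·7 = 238 ≡ 16, then 16·28 = 448 ≡ 4. So 28^35 ≡ 4 (mod 37).
Hence ψ⁻¹(28) = 4.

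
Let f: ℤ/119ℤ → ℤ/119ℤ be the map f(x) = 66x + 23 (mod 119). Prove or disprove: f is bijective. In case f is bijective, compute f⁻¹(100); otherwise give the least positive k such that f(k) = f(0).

If f(u) = f(v), then 66u ≡ 66v (mod 119). Because gcd(66, 119) = 1, we may cancel 66 to get u ≡ v (mod 119).
We now compute 66⁻¹ mod 119 explicitly. Euclid's algorithm: 119 = 1·66 + 53, 66 = 1·53 + 13, 53 = 4·13 + 1; back-substituting gives 1 = 110·66 − 61·119, so 66⁻¹ ≡ 110 (mod 119).
Then y ↦ 110(y − 23) is a two-sided inverse to f, so every y ∈ ℤ/119ℤ has a preimage.
Thus f is bijective.
Since f is bijective, we find f⁻¹(100): we need 66x ≡ 100 − 23 ≡ 77 (mod 119). Using 66⁻¹ = 110: x ≡ 110·77 = 8470 = 71·119 + 21, so x = 21.
Check: f(21) = 66·21 + 23 = 1409 = 11·119 + 100 ≡ 100 (mod 119).

21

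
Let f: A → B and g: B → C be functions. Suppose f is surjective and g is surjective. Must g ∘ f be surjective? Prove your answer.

Let c ∈ C. Since g is surjective, there is b ∈ B with g(b) = c. Since f is surjective, there is a ∈ A with f(a) = b.
Then (g ∘ f)(a) = g(b) = c. Thus g ∘ f is surjective.

surjective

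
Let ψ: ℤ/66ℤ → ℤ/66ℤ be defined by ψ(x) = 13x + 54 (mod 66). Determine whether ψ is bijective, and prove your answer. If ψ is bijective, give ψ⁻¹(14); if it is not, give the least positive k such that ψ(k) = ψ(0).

Suppose ψ(a) = ψ(b) in ℤ/66ℤ. Then 13a + 54 ≡ 13b + 54 (mod 66), so 13(a − b) ≡ 0 (mod 66).
Since gcd(13, 66) = 1, 13 is invertible modulo 66, hence a − b ≡ 0 (mod 66), i.e. a = b.
We now compute 13⁻¹ mod 66 explicitly. Euclid's algorithm: 66 = 5·13 + 1; back-substituting gives 1 = 61·13 − 12·66, so 13⁻¹ ≡ 61 (mod 66).
Then y ↦ 61(y − 54) is a two-sided inverse to ψ, so every y ∈ ℤ/66ℤ has a preimage.
Hence ψ is bijective.
Since ψ is bijective, we compute ψ⁻¹(14): solve 13x + 54 ≡ 14 (mod 66), i.e. 13x ≡ 26 (mod 66).
Multiplying by 13⁻¹ = 61 gives x ≡ 61·26 = 1586 = 24·66 + 2 ≡ 2 (mod 66).
Check: ψ(2) = 13·2 + 54 = 80 = 1·66 + 14 ≡ 14 (mod 66).

2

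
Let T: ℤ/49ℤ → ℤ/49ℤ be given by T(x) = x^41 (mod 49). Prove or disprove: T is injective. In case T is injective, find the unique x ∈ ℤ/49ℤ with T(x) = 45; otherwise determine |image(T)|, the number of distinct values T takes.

T(0) = 0^41 = 0.
T(7): Repeated squaring mod 49: 7^1 ≡ 7, 7^2 ≡ 7² = 49 ≡ 0, 7^4 ≡ 0² = 0, 7^8 ≡ 0² = 0, 7^16 ≡ 0² = 0, 7^32 ≡ 0² = 0. Since 41 = 32 + 8 + 1, 7^41 ≡ 0·0·7: 0·0 = 0, then 0·7 = 0. So 7^41 ≡ 0 (mod 49).
So T(0) = T(7) = 0 while 0 ≠ 7, hence T is not injective.
Since T is not injective, we determine |image(T)|. Computing x^41 mod 49 for each x (by repeated squaring, reducing mod 49 at every step), the values T(0), T(1), …, T(48) are: 0, 1, 25, 33, 37, 10, 41, 0, 43, 11, 5, 9, 45, 34, 0, 36, 46, 26, 30, 31, 27, 0, 29, 32, 47, 2, 17, 20, 0, 22, 18, 19, 23, 3, 13, 0, 15, 4, 40, 44, 38, 6, 0, 8, 39, 12, 16, 24, 48.
The distinct values are {0, 1, 2, 3, 4, 5, 6, 8, 9, 10, 11, 12, 13, 15, 16, 17, 18, 19, 20, 22, 23, 24, 25, 26, 27, 29, 30, 31, 32, 33, 34, 36, 37, 38, 39, 40, 41, 43, 44, 45, 46, 47, 48}; there are 43 of them.

43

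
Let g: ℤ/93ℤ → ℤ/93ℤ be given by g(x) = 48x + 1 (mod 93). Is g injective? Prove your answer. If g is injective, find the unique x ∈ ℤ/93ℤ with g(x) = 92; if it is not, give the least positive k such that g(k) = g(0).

31

We have gcd(48, 93) = 3 > 1. Taking a = 0 and b = 31: g(0) = 1 and g(31) = 48·31 + 1 = 1489 ≡ 1 (mod 93).
So g(0) = g(31) while 0 ≠ 31, thus g is not injective.
Since g is not injective, we find the least positive k with g(k) = g(0): this means 48k ≡ 0 (mod 93), i.e. 93 ∣ 48k. Since gcd(48, 93) = 3, dividing through by 3 this holds exactly when 31 ∣ 16k, and as gcd(16, 31) = 1, exactly when 31 ∣ k.
The smallest positive such k is 31.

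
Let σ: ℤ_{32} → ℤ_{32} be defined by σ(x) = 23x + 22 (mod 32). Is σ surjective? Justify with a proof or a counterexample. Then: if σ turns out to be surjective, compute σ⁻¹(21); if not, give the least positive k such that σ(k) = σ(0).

By definition, surjectivity means every element of the codomain has a preimage under σ.
Since gcd(23, 32) = 1, 23 is invertible modulo 32. Euclid's algorithm: 32 = 1·23 + 9, 23 = 2·9 + 5, 9 = 1·5 + 4, 5 = 1·4 + 1; back-substituting gives 1 = 7·23 − 5·32, so 23⁻¹ ≡ 7 (mod 32).
Then y ↦ 7(y − 22) is a two-sided inverse to σ, so every y ∈ ℤ_{32} has a preimage.
So σ is surjective.
Since σ is surjective, we compute σ⁻¹(21): solve 23x + 22 ≡ 21 (mod 32), i.e. 23x ≡ 31 (mod 32).
Multiplying by 23⁻¹ = 7 gives x ≡ 7·31 = 217 = 6·32 + 25 ≡ 25 (mod 32).
Check: σ(25) = 23·25 + 22 = 597 = 18·32 + 21 ≡ 21 (mod 32).

25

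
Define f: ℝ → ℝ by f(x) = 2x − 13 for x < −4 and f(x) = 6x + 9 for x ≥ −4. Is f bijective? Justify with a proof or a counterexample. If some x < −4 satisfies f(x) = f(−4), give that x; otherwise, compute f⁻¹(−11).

-10/3

Both pieces are strictly increasing (slopes 2 and 6), so each is injective on its own interval.
The left piece maps (−∞, −4) onto (−∞, −21); the right piece maps [−4, ∞) onto [−15, ∞).
The images leave a gap (−21 has no preimage), so f is not surjective, hence not bijective.
Because the two images are disjoint, no x < −4 has f(x) = f(−4), so we compute f⁻¹(−11): −11 lies in [−15, ∞), so solve 6x + 9 = −11: x = (−11 − 9)/6 = −10/3.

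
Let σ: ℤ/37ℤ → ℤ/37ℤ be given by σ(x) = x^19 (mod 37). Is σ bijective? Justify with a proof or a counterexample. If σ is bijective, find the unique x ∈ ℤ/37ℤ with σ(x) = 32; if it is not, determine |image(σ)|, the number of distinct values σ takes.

5

Since 37 is prime, the nonzero elements of ℤ/37ℤ form a cyclic group of order 36.
As gcd(19, 36) = 1, raising to the 19th power is a bijection on this group: if x_1^19 ≡ x_2^19 then (x_1x_2^{−1})^19 = 1, and the only element of order dividing gcd(19, 36) = 1 is 1, so x_1 = x_2.
With σ(0) = 0 this makes σ injective on all of ℤ/37ℤ, hence bijective (finite equal-size domain and codomain). In particular σ is bijective.
Since σ is bijective, we find the preimage of 32. The inverse of x ↦ x^19 on (ℤ/37ℤ)^× is x ↦ x^19, because 19·19 = 361 = 10·36 + 1 ≡ 1 (mod 36) and x^{36} = 1 for x ≠ 0 (Fermat). So σ⁻¹(32) = 32^19 mod 37.
Repeated squaring mod 37: 32^1 ≡ 32, 32^2 ≡ 32² = 1024 ≡ 25, 32^4 ≡ 25² = 625 ≡ 33, 32^8 ≡ 33² = 1089 ≡ 16, 32^16 ≡ 16² = 256 ≡ 34. Since 19 = 16 + 2 + 1, 32^19 ≡ 34·25·32: 34·25 = 850 ≡ 36, then 36·32 = 1152 ≡ 5. So 32^19 ≡ 5 (mod 37).
Hence σ⁻¹(32) = 5.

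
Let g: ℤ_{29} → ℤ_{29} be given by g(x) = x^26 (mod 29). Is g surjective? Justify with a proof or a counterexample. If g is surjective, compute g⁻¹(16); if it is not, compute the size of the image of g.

15

g(14): Repeated squaring mod 29: 14^1 ≡ 14, 14^2 ≡ 14² = 196 ≡ 22, 14^4 ≡ 22² = 484 ≡ 20, 14^8 ≡ 20² = 400 ≡ 23, 14^16 ≡ 23² = 529 ≡ 7. Since 26 = 16 + 8 + 2, 14^26 ≡ 7·23·22: 7·23 = 161 ≡ 16, then 16·22 = 352 ≡ 4. So 14^26 ≡ 4 (mod 29).
g(15): Repeated squaring mod 29: 15^1 ≡ 15, 15^2 ≡ 15² = 225 ≡ 22, 15^4 ≡ 22² = 484 ≡ 20, 15^8 ≡ 20² = 400 ≡ 23, 15^16 ≡ 23² = 529 ≡ 7. Since 26 = 16 + 8 + 2, 15^26 ≡ 7·23·22: 7·23 = 161 ≡ 16, then 16·22 = 352 ≡ 4. So 15^26 ≡ 4 (mod 29).
So g(14) = g(15) = 4 while 14 ≠ 15, therefore g is not injective.
A non-injective map from the 29-element set ℤ_{29} to itself takes at most 28 distinct values, so it cannot be surjective. Therefore g is not surjective.
Since g is not surjective, we determine |image(g)|. Computing x^26 mod 29 for each x (by repeated squaring, reducing mod 29 at every step), the values g(0), g(1), …, g(28) are: 0, 1, 22, 13, 20, 7, 25, 16, 5, 24, 9, 6, 28, 23, 4, 4, 23, 28, 6, 9, 24, 5, 16, 25, 7, 20, 13, 22, 1.
The distinct values are {0, 1, 4, 5, 6, 7, 9, 13, 16, 20, 22, 23, 24, 25, 28}; there are 15 of them.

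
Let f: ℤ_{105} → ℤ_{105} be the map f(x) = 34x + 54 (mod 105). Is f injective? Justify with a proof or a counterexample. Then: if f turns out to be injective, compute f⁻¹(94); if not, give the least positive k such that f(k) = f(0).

By definition, f is injective if f(a) = f(b) implies a = b.
Suppose f(a) = f(b) in ℤ_{105}. Then 34a + 54 ≡ 34b + 54 (mod 105), therefore 34(a − b) ≡ 0 (mod 105).
Since gcd(34, 105) = 1, 34 is invertible modulo 105, so a − b ≡ 0 (mod 105), i.e. a = b.
Therefore f is injective.
We now compute 34⁻¹ mod 105 explicitly. Euclid's algorithm: 105 = 3·34 + 3, 34 = 11·3 + 1; back-substituting gives 1 = 34·34 − 11·105, so 34⁻¹ ≡ 34 (mod 105).
Since f is injective, we compute f⁻¹(94): solve 34x + 54 ≡ 94 (mod 105), i.e. 34x ≡ 40 (mod 105).
Multiplying by 34⁻¹ = 34 gives x ≡ 34·40 = 1360 = 12·105 + 100 ≡ 100 (mod 105).
Check: f(100) = 34·100 + 54 = 3454 = 32·105 + 94 ≡ 94 (mod 105).

100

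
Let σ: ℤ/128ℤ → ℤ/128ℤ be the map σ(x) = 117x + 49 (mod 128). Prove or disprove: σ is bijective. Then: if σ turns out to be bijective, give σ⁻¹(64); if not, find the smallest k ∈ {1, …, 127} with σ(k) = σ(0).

Suppose σ(s) = σ(t) in ℤ/128ℤ. Then 117s + 49 ≡ 117t + 49 (mod 128), therefore 117(s − t) ≡ 0 (mod 128).
Since gcd(117, 128) = 1, 117 is invertible modulo 128, therefore s − t ≡ 0 (mod 128), i.e. s = t.
We now compute 117⁻¹ mod 128 explicitly. Euclid's algorithm: 128 = 1·117 + 11, 117 = 10·11 + 7, 11 = 1·7 + 4, 7 = 1·4 + 3, 4 = 1·3 + 1; back-substituting gives 1 = 93·117 − 85·128, so 117⁻¹ ≡ 93 (mod 128).
Then y ↦ 93(y − 49) is a two-sided inverse to σ, so every y ∈ ℤ/128ℤ has a preimage.
Thus σ is bijective.
Since σ is bijective, we find σ⁻¹(64): we need 117x ≡ 64 − 49 ≡ 15 (mod 128). Using 117⁻¹ = 93: x ≡ 93·15 = 1395 = 10·128 + 115, so x = 115.
Check: σ(115) = 117·115 + 49 = 13504 = 105·128 + 64 ≡ 64 (mod 128).

115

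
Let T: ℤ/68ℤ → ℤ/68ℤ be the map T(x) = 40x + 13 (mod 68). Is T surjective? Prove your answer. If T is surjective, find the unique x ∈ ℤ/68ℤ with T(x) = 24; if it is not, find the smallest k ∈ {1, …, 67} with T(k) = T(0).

Since gcd(40, 68) = 4, we have 40x ≡ 0 (mod 4) for all x, so T(x) ≡ 1 (mod 4).
But 0 ≢ 1 (mod 4), so 0 ∈ ℤ/68ℤ has no preimage. Hence T is not surjective.
Since T is not surjective, we find the least positive k with T(k) = T(0): this means 40k ≡ 0 (mod 68), i.e. 68 ∣ 40k. Since gcd(40, 68) = 4, dividing through by 4 this holds exactly when 17 ∣ 10k, and as gcd(10, 17) = 1, exactly when 17 ∣ k.
The smallest positive such k is 17.

17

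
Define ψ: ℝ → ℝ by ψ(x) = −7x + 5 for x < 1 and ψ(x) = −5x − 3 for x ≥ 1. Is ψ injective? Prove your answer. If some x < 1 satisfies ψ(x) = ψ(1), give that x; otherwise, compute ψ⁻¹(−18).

Both pieces are strictly decreasing (slopes −7 and −5), so each is injective on its own interval.
The left piece maps (−∞, 1) onto (−2, ∞); the right piece maps [1, ∞) onto (−∞, −8].
These images are disjoint, so no value is attained by both pieces. Hence ψ is injective.
Because the two images are disjoint, no x < 1 has ψ(x) = ψ(1), so we compute ψ⁻¹(−18): −18 lies in (−∞, −8], so solve −5x − 3 = −18: x = (−18 + 3)/(−5) = 3.

3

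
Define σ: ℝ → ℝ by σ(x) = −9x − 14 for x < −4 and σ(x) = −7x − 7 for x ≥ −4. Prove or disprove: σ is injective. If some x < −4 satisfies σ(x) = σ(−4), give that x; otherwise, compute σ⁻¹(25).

Both pieces are strictly decreasing (slopes −9 and −7), so each is injective on its own interval.
The left piece maps (−∞, −4) onto (22, ∞); the right piece maps [−4, ∞) onto (−∞, 21].
These images are disjoint, so no value is attained by both pieces. So σ is injective.
Because the two images are disjoint, no x < −4 has σ(x) = σ(−4), so we compute σ⁻¹(25): 25 lies in (22, ∞), so solve −9x − 14 = 25: x = (25 + 14)/(−9) = −13/3.

-13/3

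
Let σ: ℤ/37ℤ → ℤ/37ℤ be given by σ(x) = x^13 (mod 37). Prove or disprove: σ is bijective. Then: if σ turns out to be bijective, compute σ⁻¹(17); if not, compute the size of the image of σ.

Since 37 is prime, the nonzero elements of ℤ/37ℤ form a cyclic group of order 36.
As gcd(13, 36) = 1, raising to the 13th power is a bijection on this group: if x_1^13 ≡ x_2^13 then (x_1x_2^{−1})^13 = 1, and the only element of order dividing gcd(13, 36) = 1 is 1, so x_1 = x_2.
With σ(0) = 0 this makes σ injective on all of ℤ/37ℤ, hence bijective (finite equal-size domain and codomain). In particular σ is bijective.
Since σ is bijective, we find the preimage of 17. The inverse of x ↦ x^13 on (ℤ/37ℤ)^× is x ↦ x^25, because 13·25 = 325 = 9·36 + 1 ≡ 1 (mod 36) and x^{36} = 1 for x ≠ 0 (Fermat). So σ⁻¹(17) = 17^25 mod 37.
Repeated squaring mod 37: 17^1 ≡ 17, 17^2 ≡ 17² = 289 ≡ 30, 17^4 ≡ 30² = 900 ≡ 12, 17^8 ≡ 12² = 144 ≡ 33, 17^16 ≡ 33² = 1089 ≡ 16. Since 25 = 16 + 8 + 1, 17^25 ≡ 16·33·17: 16·33 = 528 ≡ 10, then 10·17 = 170 ≡ 22. So 17^25 ≡ 22 (mod 37).
Hence σ⁻¹(17) = 22.

22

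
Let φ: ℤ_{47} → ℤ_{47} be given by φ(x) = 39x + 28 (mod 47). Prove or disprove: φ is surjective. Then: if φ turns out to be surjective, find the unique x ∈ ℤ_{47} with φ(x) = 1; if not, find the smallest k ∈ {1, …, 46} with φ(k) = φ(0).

21

Since gcd(39, 47) = 1, 39 is invertible modulo 47. Euclid's algorithm: 47 = 1·39 + 8, 39 = 4·8 + 7, 8 = 1·7 + 1; back-substituting gives 1 = 41·39 − 34·47, so 39⁻¹ ≡ 41 (mod 47).
Then y ↦ 41(y − 28) is a two-sided inverse to φ, so every y ∈ ℤ_{47} has a preimage.
Therefore φ is surjective.
Since φ is surjective, we compute φ⁻¹(1): solve 39x + 28 ≡ 1 (mod 47), i.e. 39x ≡ 20 (mod 47).
Multiplying by 39⁻¹ = 41 gives x ≡ 41·20 = 820 = 17·47 + 21 ≡ 21 (mod 47).
Check: φ(21) = 39·21 + 28 = 847 = 18·47 + 1 ≡ 1 (mod 47).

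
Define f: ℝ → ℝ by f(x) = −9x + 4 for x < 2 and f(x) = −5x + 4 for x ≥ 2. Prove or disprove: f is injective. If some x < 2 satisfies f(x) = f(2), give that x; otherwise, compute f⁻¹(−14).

Both pieces are strictly decreasing (slopes −9 and −5), so each is injective on its own interval.
The left piece maps (−∞, 2) onto (−14, ∞); the right piece maps [2, ∞) onto (−∞, −6].
These images overlap. In particular f(2) = −6 (right piece), and solving −9x + 4 = −6 on the left piece gives x = 10/9 < 2.
So f(10/9) = f(2) with 10/9 ≠ 2, and f is not injective. This x = 10/9 is the requested value below 2.

10/9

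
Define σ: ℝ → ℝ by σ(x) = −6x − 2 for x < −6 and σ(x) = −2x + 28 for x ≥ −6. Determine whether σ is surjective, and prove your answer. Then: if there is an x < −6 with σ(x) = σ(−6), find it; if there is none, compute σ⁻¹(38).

Both pieces are strictly decreasing (slopes −6 and −2), so each is injective on its own interval.
The left piece maps (−∞, −6) onto (34, ∞); the right piece maps [−6, ∞) onto (−∞, 40].
The union (34, ∞) ∪ (−∞, 40] covers ℝ, so σ is surjective.
For the follow-up: the images overlap, so an x < −6 with σ(x) = σ(−6) exists. σ(−6) = 40; solving −6x − 2 = 40 for x < −6 gives x = (40 + 2)/(−6) = −7.

-7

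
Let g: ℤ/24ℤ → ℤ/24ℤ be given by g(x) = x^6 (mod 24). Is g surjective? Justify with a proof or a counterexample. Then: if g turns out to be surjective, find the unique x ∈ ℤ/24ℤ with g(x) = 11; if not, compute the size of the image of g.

4

g(2): Repeated squaring mod 24: 2^1 ≡ 2, 2^2 ≡ 2² = 4, 2^4 ≡ 4² = 16. Since 6 = 4 + 2, 2^6 ≡ 16·4: 16·4 = 64 ≡ 16. So 2^6 ≡ 16 (mod 24).
g(4): Repeated squaring mod 24: 4^1 ≡ 4, 4^2 ≡ 4² = 16, 4^4 ≡ 16² = 256 ≡ 16. Since 6 = 4 + 2, 4^6 ≡ 16·16: 16·16 = 256 ≡ 16. So 4^6 ≡ 16 (mod 24).
So g(2) = g(4) = 16 while 2 ≠ 4, thus g is not injective.
A non-injective map from the 24-element set ℤ/24ℤ to itself takes at most 23 distinct values, so it cannot be surjective. Therefore g is not surjective.
Since g is not surjective, we determine |image(g)|. Computing x^6 mod 24 for each x (by repeated squaring, reducing mod 24 at every step), the values g(0), g(1), …, g(23) are: 0, 1, 16, 9, 16, 1, 0, 1, 16, 9, 16, 1, 0, 1, 16, 9, 16, 1, 0, 1, 16, 9, 16, 1.
The distinct values are {0, 1, 9, 16}; there are 4 of them.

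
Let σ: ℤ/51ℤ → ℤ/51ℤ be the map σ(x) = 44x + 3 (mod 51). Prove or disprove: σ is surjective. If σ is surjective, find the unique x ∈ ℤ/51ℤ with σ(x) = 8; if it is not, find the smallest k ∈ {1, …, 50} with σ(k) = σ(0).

Since gcd(44, 51) = 1, 44 is invertible modulo 51. Euclid's algorithm: 51 = 1·44 + 7, 44 = 6·7 + 2, 7 = 3·2 + 1; back-substituting gives 1 = 29·44 − 25·51, so 44⁻¹ ≡ 29 (mod 51).
Then y ↦ 29(y − 3) is a two-sided inverse to σ, so every y ∈ ℤ/51ℤ has a preimage.
Hence σ is surjective.
Since σ is surjective, we find σ⁻¹(8): we need 44x ≡ 8 − 3 ≡ 5 (mod 51). Using 44⁻¹ = 29: x ≡ 29·5 = 145 = 2·51 + 43, so x = 43.
Check: σ(43) = 44·43 + 3 = 1895 = 37·51 + 8 ≡ 8 (mod 51).

43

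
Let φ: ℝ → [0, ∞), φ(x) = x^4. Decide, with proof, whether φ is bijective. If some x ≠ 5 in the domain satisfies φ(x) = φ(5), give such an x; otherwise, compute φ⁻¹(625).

φ(5) = 625 = (−5)^4 = φ(−5) (since 4 is even), with 5 ≠ −5. So φ is not injective, hence not bijective.
For the follow-up, such an x exists: taking x = −5 ∈ ℝ gives φ(−5) = 625 = φ(5) with −5 ≠ 5.

-5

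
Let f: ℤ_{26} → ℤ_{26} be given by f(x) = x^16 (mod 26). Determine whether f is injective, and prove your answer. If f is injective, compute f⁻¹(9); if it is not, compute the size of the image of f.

f(1) = 1^16 = 1.
f(5): Repeated squaring mod 26: 5^1 ≡ 5, 5^2 ≡ 5² = 25, 5^4 ≡ 25² = 625 ≡ 1, 5^8 ≡ 1² = 1, 5^16 ≡ 1² = 1. So 5^16 ≡ 1 (mod 26).
So f(1) = f(5) = 1 while 1 ≠ 5, therefore f is not injective.
Since f is not injective, we determine |image(f)|. Computing x^16 mod 26 for each x (by repeated squaring, reducing mod 26 at every step), the values f(0), f(1), …, f(25) are: 0, 1, 16, 3, 22, 1, 22, 9, 14, 9, 16, 3, 14, 13, 14, 3, 16, 9, 14, 9, 22, 1, 22, 3, 16, 1.
The distinct values are {0, 1, 3, 9, 13, 14, 16, 22}; there are 8 of them.

8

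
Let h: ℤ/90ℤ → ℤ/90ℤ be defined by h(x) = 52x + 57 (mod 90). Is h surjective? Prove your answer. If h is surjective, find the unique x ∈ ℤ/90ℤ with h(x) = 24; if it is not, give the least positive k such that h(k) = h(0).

45

Since gcd(52, 90) = 2, we have 52x ≡ 0 (mod 2) for all x, so h(x) ≡ 1 (mod 2).
But 0 ≢ 1 (mod 2), so 0 ∈ ℤ/90ℤ has no preimage. Therefore h is not surjective.
Since h is not surjective, we find the least positive k with h(k) = h(0): this means 52k ≡ 0 (mod 90), i.e. 90 ∣ 52k. Since gcd(52, 90) = 2, dividing through by 2 this holds exactly when 45 ∣ 26k, and as gcd(26, 45) = 1, exactly when 45 ∣ k.
The smallest positive such k is 45.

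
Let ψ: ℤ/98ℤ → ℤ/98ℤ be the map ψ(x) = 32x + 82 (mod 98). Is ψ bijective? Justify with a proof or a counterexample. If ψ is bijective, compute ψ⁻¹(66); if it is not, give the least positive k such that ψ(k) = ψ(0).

Recall that injectivity means: for all x_1, x_2 in the domain, ψ(x_1) = ψ(x_2) implies x_1 = x_2.
We have gcd(32, 98) = 2 > 1. Taking x_1 = 0 and x_2 = 49: ψ(0) = 82 and ψ(49) = 32·49 + 82 = 1650 ≡ 82 (mod 98).
So ψ(0) = ψ(49) while 0 ≠ 49, therefore ψ is not injective, hence not bijective.
Since ψ is not bijective, we find the least positive k with ψ(k) = ψ(0): this means 32k ≡ 0 (mod 98), i.e. 98 ∣ 32k. Since gcd(32, 98) = 2, dividing through by 2 this holds exactly when 49 ∣ 16k, and as gcd(16, 49) = 1, exactly when 49 ∣ k.
The smallest positive such k is 49.

49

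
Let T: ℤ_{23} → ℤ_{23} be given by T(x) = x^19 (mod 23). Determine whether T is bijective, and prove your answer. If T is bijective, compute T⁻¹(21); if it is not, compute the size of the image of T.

10

Since 23 is prime, the nonzero elements of ℤ_{23} form a cyclic group of order 22.
As gcd(19, 22) = 1, raising to the 19th power is a bijection on this group: if u^19 ≡ v^19 then (uv^{−1})^19 = 1, and the only element of order dividing gcd(19, 22) = 1 is 1, so u = v.
With T(0) = 0 this makes T injective on all of ℤ_{23}, hence bijective (finite equal-size domain and codomain). In particular T is bijective.
Since T is bijective, we find the preimage of 21. The inverse of x ↦ x^19 on (ℤ_{23})^× is x ↦ x^7, because 19·7 = 133 = 6·22 + 1 ≡ 1 (mod 22) and x^{22} = 1 for x ≠ 0 (Fermat). So T⁻¹(21) = 21^7 mod 23.
Repeated squaring mod 23: 21^1 ≡ 21, 21^2 ≡ 21² = 441 ≡ 4, 21^4 ≡ 4² = 16. Since 7 = 4 + 2 + 1, 21^7 ≡ 16·4·21: 16·4 = 64 ≡ 18, then 18·21 = 378 ≡ 10. So 21^7 ≡ 10 (mod 23).
Hence T⁻¹(21) = 10.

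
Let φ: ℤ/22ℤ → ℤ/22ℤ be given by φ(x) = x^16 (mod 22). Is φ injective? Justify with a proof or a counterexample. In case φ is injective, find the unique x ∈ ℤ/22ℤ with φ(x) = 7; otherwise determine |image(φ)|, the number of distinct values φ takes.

φ(10): Repeated squaring mod 22: 10^1 ≡ 10, 10^2 ≡ 10² = 100 ≡ 12, 10^4 ≡ 12² = 144 ≡ 12, 10^8 ≡ 12² = 144 ≡ 12, 10^16 ≡ 12² = 144 ≡ 12. So 10^16 ≡ 12 (mod 22).
φ(12): Repeated squaring mod 22: 12^1 ≡ 12, 12^2 ≡ 12² = 144 ≡ 12, 12^4 ≡ 12² = 144 ≡ 12, 12^8 ≡ 12² = 144 ≡ 12, 12^16 ≡ 12² = 144 ≡ 12. So 12^16 ≡ 12 (mod 22).
So φ(10) = φ(12) = 12 while 10 ≠ 12, hence φ is not injective.
Since φ is not injective, we determine |image(φ)|. Computing x^16 mod 22 for each x (by repeated squaring, reducing mod 22 at every step), the values φ(0), φ(1), …, φ(21) are: 0, 1, 20, 3, 4, 5, 16, 15, 14, 9, 12, 11, 12, 9, 14, 15, 16, 5, 4, 3, 20, 1.
The distinct values are {0, 1, 3, 4, 5, 9, 11, 12, 14, 15, 16, 20}; there are 12 of them.

12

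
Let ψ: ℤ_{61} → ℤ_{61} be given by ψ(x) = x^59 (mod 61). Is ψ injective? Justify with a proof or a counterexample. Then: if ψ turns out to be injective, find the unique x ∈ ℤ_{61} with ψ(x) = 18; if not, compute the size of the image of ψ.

17

Since 61 is prime, the nonzero elements of ℤ_{61} form a cyclic group of order 60.
As gcd(59, 60) = 1, raising to the 59th power is a bijection on this group: if x_1^59 ≡ x_2^59 then (x_1x_2^{−1})^59 = 1, and the only element of order dividing gcd(59, 60) = 1 is 1, so x_1 = x_2.
With ψ(0) = 0 this makes ψ injective on all of ℤ_{61}, hence bijective (finite equal-size domain and codomain). In particular ψ is injective.
Since ψ is injective, we find the preimage of 18. The inverse of x ↦ x^59 on (ℤ_{61})^× is x ↦ x^59, because 59·59 = 3481 = 58·60 + 1 ≡ 1 (mod 60) and x^{60} = 1 for x ≠ 0 (Fermat). So ψ⁻¹(18) = 18^59 mod 61.
Repeated squaring mod 61: 18^1 ≡ 18, 18^2 ≡ 18² = 324 ≡ 19, 18^4 ≡ 19² = 361 ≡ 56, 18^8 ≡ 56² = 3136 ≡ 25, 18^16 ≡ 25² = 625 ≡ 15, 18^32 ≡ 15² = 225 ≡ 42. Since 59 = 32 + 16 + 8 + 2 + 1, 18^59 ≡ 42·15·25·19·18: 42·15 = 630 ≡ 20, then 20·25 = 500 ≡ 12, then 12·19 = 228 ≡ 45, then 45·18 = 810 ≡ 17. So 18^59 ≡ 17 (mod 61).
Hence ψ⁻¹(18) = 17.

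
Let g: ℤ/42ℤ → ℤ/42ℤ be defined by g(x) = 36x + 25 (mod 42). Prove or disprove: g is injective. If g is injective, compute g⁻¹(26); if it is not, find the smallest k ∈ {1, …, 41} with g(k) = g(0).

Recall: injectivity means: for all u, v in the domain, g(u) = g(v) implies u = v.
We have gcd(36, 42) = 6 > 1. Taking u = 0 and v = 7: g(0) = 25 and g(7) = 36·7 + 25 = 277 ≡ 25 (mod 42).
So g(0) = g(7) while 0 ≠ 7, so g is not injective.
Since g is not injective, we find the least positive k with g(k) = g(0): this means 36k ≡ 0 (mod 42), i.e. 42 ∣ 36k. Since gcd(36, 42) = 6, dividing through by 6 this holds exactly when 7 ∣ 6k, and as gcd(6, 7) = 1, exactly when 7 ∣ k.
The smallest positive such k is 7.

7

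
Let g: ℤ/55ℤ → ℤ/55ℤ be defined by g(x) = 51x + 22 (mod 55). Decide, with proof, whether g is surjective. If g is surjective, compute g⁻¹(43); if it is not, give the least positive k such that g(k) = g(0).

Since gcd(51, 55) = 1, 51 is invertible modulo 55. Euclid's algorithm: 55 = 1·51 + 4, 51 = 12·4 + 3, 4 = 1·3 + 1; back-substituting gives 1 = 41·51 − 38·55, so 51⁻¹ ≡ 41 (mod 55).
Then y ↦ 41(y − 22) is a two-sided inverse to g, so every y ∈ ℤ/55ℤ has a preimage.
Thus g is surjective.
Since g is surjective, we find g⁻¹(43): we need 51x ≡ 43 − 22 ≡ 21 (mod 55). Using 51⁻¹ = 41: x ≡ 41·21 = 861 = 15·55 + 36, so x = 36.
Check: g(36) = 51·36 + 22 = 1858 = 33·55 + 43 ≡ 43 (mod 55).

36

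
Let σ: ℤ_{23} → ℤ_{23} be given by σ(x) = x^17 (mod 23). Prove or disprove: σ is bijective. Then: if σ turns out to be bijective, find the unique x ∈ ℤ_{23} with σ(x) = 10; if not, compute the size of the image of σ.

15

Since 23 is prime, the nonzero elements of ℤ_{23} form a cyclic group of order 22.
As gcd(17, 22) = 1, raising to the 17th power is a bijection on this group: if s^17 ≡ t^17 then (st^{−1})^17 = 1, and the only element of order dividing gcd(17, 22) = 1 is 1, so s = t.
With σ(0) = 0 this makes σ injective on all of ℤ_{23}, hence bijective (finite equal-size domain and codomain). In particular σ is bijective.
Since σ is bijective, we find the preimage of 10. The inverse of x ↦ x^17 on (ℤ_{23})^× is x ↦ x^13, because 17·13 = 221 = 10·22 + 1 ≡ 1 (mod 22) and x^{22} = 1 for x ≠ 0 (Fermat). So σ⁻¹(10) = 10^13 mod 23.
Repeated squaring mod 23: 10^1 ≡ 10, 10^2 ≡ 10² = 100 ≡ 8, 10^4 ≡ 8² = 64 ≡ 18, 10^8 ≡ 18² = 324 ≡ 2. Since 13 = 8 + 4 + 1, 10^13 ≡ 2·18·10: 2·18 = 36 ≡ 13, then 13·10 = 130 ≡ 15. So 10^13 ≡ 15 (mod 23).
Hence σ⁻¹(10) = 15.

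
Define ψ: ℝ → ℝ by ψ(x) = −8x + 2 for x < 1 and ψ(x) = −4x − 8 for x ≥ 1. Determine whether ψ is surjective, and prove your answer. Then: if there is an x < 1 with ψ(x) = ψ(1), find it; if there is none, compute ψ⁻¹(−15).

7/4

Both pieces are strictly decreasing (slopes −8 and −4), so each is injective on its own interval.
The left piece maps (−∞, 1) onto (−6, ∞); the right piece maps [1, ∞) onto (−∞, −12].
The union (−6, ∞) ∪ (−∞, −12] omits the interval between −6 and −12; in particular −6 has no preimage. So ψ is not surjective.
Because the two images are disjoint, no x < 1 has ψ(x) = ψ(1), so we compute ψ⁻¹(−15): −15 lies in (−∞, −12], so solve −4x − 8 = −15: x = (−15 + 8)/(−4) = 7/4.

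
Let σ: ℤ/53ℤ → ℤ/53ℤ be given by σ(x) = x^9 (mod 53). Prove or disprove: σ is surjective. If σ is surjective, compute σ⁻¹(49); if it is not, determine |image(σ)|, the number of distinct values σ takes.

Since 53 is prime, the nonzero elements of ℤ/53ℤ form a cyclic group of order 52.
As gcd(9, 52) = 1, raising to the 9th power is a bijection on this group: if x_1^9 ≡ x_2^9 then (x_1x_2^{−1})^9 = 1, and the only element of order dividing gcd(9, 52) = 1 is 1, so x_1 = x_2.
With σ(0) = 0 this makes σ injective on all of ℤ/53ℤ, hence bijective (finite equal-size domain and codomain). In particular σ is surjective.
Since σ is surjective, we find the preimage of 49. The inverse of x ↦ x^9 on (ℤ/53ℤ)^× is x ↦ x^29, because 9·29 = 261 = 5·52 + 1 ≡ 1 (mod 52) and x^{52} = 1 for x ≠ 0 (Fermat). So σ⁻¹(49) = 49^29 mod 53.
Repeated squaring mod 53: 49^1 ≡ 49, 49^2 ≡ 49² = 2401 ≡ 16, 49^4 ≡ 16² = 256 ≡ 44, 49^8 ≡ 44² = 1936 ≡ 28, 49^16 ≡ 28² = 784 ≡ 42. Since 29 = 16 + 8 + 4 + 1, 49^29 ≡ 42·28·44·49: 42·28 = 1176 ≡ 10, then 10·44 = 440 ≡ 16, then 16·49 = 784 ≡ 42. So 49^29 ≡ 42 (mod 53).
Hence σ⁻¹(49) = 42.

42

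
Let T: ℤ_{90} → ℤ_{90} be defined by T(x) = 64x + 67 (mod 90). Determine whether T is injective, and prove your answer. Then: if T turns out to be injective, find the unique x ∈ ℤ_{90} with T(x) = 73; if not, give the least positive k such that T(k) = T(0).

Recall that injectivity means: for all s, t in the domain, T(s) = T(t) implies s = t.
We have gcd(64, 90) = 2 > 1. Taking s = 0 and t = 45: T(0) = 67 and T(45) = 64·45 + 67 = 2947 ≡ 67 (mod 90).
So T(0) = T(45) while 0 ≠ 45, therefore T is not injective.
Since T is not injective, we find the least positive k with T(k) = T(0): this means 64k ≡ 0 (mod 90), i.e. 90 ∣ 64k. Since gcd(64, 90) = 2, dividing through by 2 this holds exactly when 45 ∣ 32k, and as gcd(32, 45) = 1, exactly when 45 ∣ k.
The smallest positive such k is 45.

45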